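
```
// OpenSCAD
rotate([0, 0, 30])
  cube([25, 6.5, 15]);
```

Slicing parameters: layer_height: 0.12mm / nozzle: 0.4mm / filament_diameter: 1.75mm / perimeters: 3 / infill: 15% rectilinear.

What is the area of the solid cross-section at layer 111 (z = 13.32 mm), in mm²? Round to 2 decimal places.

At z = 13.32 mm: the cube (footprint 25×6.5) is included at this height (area 162.50 mm²); (whole slice rotated 30° about Z — lengths, areas and connectivity unchanged). Overall, the cross-section is a single solid region. Net area = 162.50 mm².

162.50 mm²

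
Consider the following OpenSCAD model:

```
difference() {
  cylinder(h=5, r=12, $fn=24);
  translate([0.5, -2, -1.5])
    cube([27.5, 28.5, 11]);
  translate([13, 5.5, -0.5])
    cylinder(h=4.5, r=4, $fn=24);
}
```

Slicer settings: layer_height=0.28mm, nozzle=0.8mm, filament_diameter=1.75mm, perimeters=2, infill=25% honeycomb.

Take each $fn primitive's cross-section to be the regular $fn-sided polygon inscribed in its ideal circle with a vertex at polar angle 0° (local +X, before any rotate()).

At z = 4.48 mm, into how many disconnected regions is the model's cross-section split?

At z = 4.48 mm: the r=12 cylinder contributes a regular 24-gon of circumradius 12; the 27.5×28.5 cube at (0.5, -2) contributes its full rectangle; the cylinder at (13, 5.5) does not reach this height (z outside [-0.5, 4]); Taking the first minus the rest: starting from the r=12 cylinder, the 27.5×28.5 cube at (0.5, -2) partially overlaps it — only the 128.56 mm² overlap (of its 783.75 mm²) is removed, clipping the outline — 1 connected region. The result has 1 disconnected region.

1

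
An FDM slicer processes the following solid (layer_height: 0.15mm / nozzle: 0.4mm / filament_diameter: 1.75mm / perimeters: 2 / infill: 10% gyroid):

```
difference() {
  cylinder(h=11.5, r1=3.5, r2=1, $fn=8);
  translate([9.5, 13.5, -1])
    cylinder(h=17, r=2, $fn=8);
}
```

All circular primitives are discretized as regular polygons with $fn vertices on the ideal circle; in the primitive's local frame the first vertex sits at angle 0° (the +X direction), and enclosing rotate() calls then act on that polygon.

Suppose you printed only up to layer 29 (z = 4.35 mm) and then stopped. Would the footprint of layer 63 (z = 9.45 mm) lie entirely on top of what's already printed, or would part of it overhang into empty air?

entirely on top

Compare the two slices. At z = 4.35: the cone: at t=0.378 of its height the radius interpolates to r₁+(r₂−r₁)t = 2.554, giving a regular 8-gon of that circumradius (area = (8/2)·2.554²·sin(360°/8) = 18.45 mm²); the r=2 cylinder at (9.5, 13.5) contributes a regular 8-gon of circumradius 2 (area = (8/2)·2.000²·sin(360°/8) = 11.31 mm²); Taking the first minus the rest: starting from the cone (18.45 mm²), the r=2 cylinder at (9.5, 13.5) misses the remaining region (no effect) — area = 18.45 mm². At z = 9.45: the cone (r1=3.5→r2=1) has section circumradius 1.446 here — a regular 8-gon (area = (8/2)·1.446²·sin(360°/8) = 5.91 mm²); the cylinder at (9.5, 13.5): section is a regular 8-gon, circumradius r=2 (area = (8/2)·2.000²·sin(360°/8) = 11.31 mm²); Taking the first minus the rest: starting from the cone (5.91 mm²), the r=2 cylinder at (9.5, 13.5) misses the remaining region (no effect) — area = 5.91 mm². Checking containment: the cross-section at z = 9.45 is a subset of the cross-section at z = 4.35.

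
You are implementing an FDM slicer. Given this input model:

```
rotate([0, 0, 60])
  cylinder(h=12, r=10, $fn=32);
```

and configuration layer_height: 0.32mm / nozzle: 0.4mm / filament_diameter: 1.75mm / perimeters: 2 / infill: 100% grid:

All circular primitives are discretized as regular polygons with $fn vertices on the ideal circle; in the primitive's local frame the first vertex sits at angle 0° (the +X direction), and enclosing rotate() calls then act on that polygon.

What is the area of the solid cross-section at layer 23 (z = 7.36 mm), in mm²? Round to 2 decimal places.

312.14 mm²

At z = 7.36 mm: the r=10 cylinder gives a regular 32-gon of circumradius 10 (constant along its height) (area = (32/2)·10.000²·sin(360°/32) = 312.14 mm²); (whole slice rotated 60° about Z — lengths, areas and connectivity unchanged). Overall, the cross-section is a single solid region. Net area = 312.14 mm².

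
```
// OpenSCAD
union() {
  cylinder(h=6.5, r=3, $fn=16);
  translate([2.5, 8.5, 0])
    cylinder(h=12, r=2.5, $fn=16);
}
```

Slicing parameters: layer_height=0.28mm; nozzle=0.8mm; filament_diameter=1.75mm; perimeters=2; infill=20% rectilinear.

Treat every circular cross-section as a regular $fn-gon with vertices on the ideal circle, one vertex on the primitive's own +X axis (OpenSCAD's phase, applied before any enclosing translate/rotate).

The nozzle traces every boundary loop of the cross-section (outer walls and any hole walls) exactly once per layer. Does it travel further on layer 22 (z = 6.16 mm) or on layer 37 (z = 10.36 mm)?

layer 22 (z = 6.16 mm)

Layer 22 (z = 6.16): the r=3 cylinder contributes a regular 16-gon of circumradius 3 (perimeter = 2·16·3.000·sin(180°/16) = 18.73 mm); the r=2.5 cylinder at (2.5, 8.5) gives a regular 16-gon of circumradius 2.5 (constant along its height) (perimeter = 2·16·2.500·sin(180°/16) = 15.61 mm); Taking the union: the 2 present regions are separate (no shared area or edge), so areas and boundary lengths simply add and each stays a separate island — boundary = 34.34 mm. So its perimeter = 34.34 mm. Layer 37 (z = 10.36): the cylinder is absent (z outside [0, 6.5]); the cylinder at (2.5, 8.5): section is a regular 16-gon, circumradius r=2.5 (perimeter = 2·16·2.500·sin(180°/16) = 15.61 mm); Taking the union: only the r=2.5 cylinder at (2.5, 8.5) is present, so the union is just that shape — boundary = 15.61 mm. So its perimeter = 15.61 mm. Layer 22 is larger (34.34 vs 15.61 mm).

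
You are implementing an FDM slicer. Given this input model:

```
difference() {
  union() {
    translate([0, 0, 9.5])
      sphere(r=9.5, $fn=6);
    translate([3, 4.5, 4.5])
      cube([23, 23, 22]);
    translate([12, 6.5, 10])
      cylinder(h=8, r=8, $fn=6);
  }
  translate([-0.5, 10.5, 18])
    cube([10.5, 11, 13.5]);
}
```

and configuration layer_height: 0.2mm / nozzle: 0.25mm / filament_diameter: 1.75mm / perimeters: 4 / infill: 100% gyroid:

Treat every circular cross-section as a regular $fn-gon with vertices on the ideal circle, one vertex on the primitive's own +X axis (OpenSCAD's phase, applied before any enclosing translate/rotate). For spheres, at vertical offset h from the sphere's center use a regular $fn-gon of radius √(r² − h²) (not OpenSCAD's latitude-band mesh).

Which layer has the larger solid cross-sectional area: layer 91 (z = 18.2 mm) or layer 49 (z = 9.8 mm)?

Layer 91 (z = 18.2): the r=9.5 sphere contributes a regular 6-gon of circumradius √(9.5²−8.7²) = 3.816 (area = (6/2)·3.816²·sin(360°/6) = 37.83 mm²); the 23×23 cube at (3, 4.5) contributes its full rectangle (area 529.00 mm²); the cylinder at (12, 6.5) is not intersected at this z (z outside [10, 18]); Taking the union: the 2 present regions are separate (no shared area or edge), so areas and boundary lengths simply add and each stays a separate island — area = 566.83 mm²; the cube at (-0.5, 10.5) is present — its section is the full 10.5×11 rectangle (area 115.50 mm²); Taking the first minus the rest: starting from the result so far (566.83 mm²), the 10.5×11 cube at (-0.5, 10.5) partially overlaps it — only the 77.00 mm² overlap (of its 115.50 mm²) is removed, clipping the outline — area = 489.83 mm². So its area = 489.83 mm². Layer 49 (z = 9.8): the sphere: section is a regular 6-gon, circumradius = √(r²−h²) = √(9.5²−0.3²) = 9.495 (area = (6/2)·9.495²·sin(360°/6) = 234.24 mm²); the cube at (3, 4.5) is present — its section is the full 23×23 rectangle (area 529.00 mm²); the cylinder at (12, 6.5) is absent (z outside [10, 18]); Merging all regions: the regions partially overlap — summed areas 763.24 mm² minus the doubly-counted overlap 10.51 mm² gives 752.73 mm² — area = 752.73 mm²; the cube at (-0.5, 10.5) does not reach this height (z outside [18, 31.5]); Taking the first minus the rest: none of the subtracted shapes is present at this height, so the result so far is unchanged — area = 752.73 mm². So its area = 752.73 mm². Layer 49 is larger (752.73 vs 489.83 mm²).

layer 49 (z = 9.8 mm)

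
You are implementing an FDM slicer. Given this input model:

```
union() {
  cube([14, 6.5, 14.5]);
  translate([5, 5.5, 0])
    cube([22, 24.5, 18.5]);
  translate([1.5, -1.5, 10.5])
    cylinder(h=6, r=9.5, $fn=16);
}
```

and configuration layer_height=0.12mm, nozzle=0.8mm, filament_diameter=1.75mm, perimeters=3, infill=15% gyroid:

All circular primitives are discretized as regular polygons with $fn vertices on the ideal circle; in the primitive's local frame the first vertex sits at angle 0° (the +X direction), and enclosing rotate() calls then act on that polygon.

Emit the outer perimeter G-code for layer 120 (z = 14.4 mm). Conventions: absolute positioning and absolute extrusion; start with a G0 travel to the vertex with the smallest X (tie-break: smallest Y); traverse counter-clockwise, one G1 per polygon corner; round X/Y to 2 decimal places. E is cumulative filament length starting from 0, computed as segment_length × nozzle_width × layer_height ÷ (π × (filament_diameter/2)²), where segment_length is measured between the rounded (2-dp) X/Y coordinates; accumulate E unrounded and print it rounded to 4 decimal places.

At z = 14.4 mm: the cube (footprint 14×6.5) is included at this height; the 22×24.5 cube at (5, 5.5) contributes its full rectangle; the r=9.5 cylinder at (1.5, -1.5) contributes a regular 16-gon of circumradius 9.5; Taking the union: the regions partially overlap (shared area 69.77 mm²), so overlapping operands fuse into one piece — 1 connected region. The outline is a single polygon with 20 vertices. Extrusion per mm of travel: 0.8 × 0.12 / (π × 0.875²) = 0.039912. Accumulating E over each segment gives final E = 5.6114.

G0 X-8.00 Y-1.50 Z14.40
G1 X-7.28 Y-5.14 E0.1481
G1 X-5.22 Y-8.22 E0.2960
G1 X-2.14 Y-10.28 E0.4439
G1 X1.50 Y-11.00 E0.5920
G1 X5.14 Y-10.28 E0.7401
G1 X8.22 Y-8.22 E0.8880
G1 X10.28 Y-5.14 E1.0358
G1 X11.00 Y-1.50 E1.1839
G1 X10.70 Y0.00 E1.2450
G1 X14.00 Y0.00 E1.3767
G1 X14.00 Y5.50 E1.5962
G1 X27.00 Y5.50 E2.1151
G1 X27.00 Y30.00 E3.0929
G1 X5.00 Y30.00 E3.9710
G1 X5.00 Y7.30 E4.8770
G1 X1.50 Y8.00 E5.0195
G1 X-2.14 Y7.28 E5.1676
G1 X-5.22 Y5.22 E5.3154
G1 X-7.28 Y2.14 E5.4633
G1 X-8.00 Y-1.50 E5.6114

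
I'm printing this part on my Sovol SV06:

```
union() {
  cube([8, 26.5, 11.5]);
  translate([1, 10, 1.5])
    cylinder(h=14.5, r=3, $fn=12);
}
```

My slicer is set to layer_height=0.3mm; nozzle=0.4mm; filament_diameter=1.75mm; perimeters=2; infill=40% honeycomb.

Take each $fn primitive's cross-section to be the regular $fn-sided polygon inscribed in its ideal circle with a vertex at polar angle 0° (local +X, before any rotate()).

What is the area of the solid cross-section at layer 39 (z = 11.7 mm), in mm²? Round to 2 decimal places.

27.00 mm²

At z = 11.7 mm: the cube is absent (z outside [0, 11.5]); the r=3 cylinder at (1, 10) gives a regular 12-gon of circumradius 3 (constant along its height) (area = (12/2)·3.000²·sin(360°/12) = 27.00 mm²); Combining (union): only the r=3 cylinder at (1, 10) is present, so the union is just that shape — area = 27.00 mm². Overall, the cross-section is a single solid region. Net area = 27.00 mm².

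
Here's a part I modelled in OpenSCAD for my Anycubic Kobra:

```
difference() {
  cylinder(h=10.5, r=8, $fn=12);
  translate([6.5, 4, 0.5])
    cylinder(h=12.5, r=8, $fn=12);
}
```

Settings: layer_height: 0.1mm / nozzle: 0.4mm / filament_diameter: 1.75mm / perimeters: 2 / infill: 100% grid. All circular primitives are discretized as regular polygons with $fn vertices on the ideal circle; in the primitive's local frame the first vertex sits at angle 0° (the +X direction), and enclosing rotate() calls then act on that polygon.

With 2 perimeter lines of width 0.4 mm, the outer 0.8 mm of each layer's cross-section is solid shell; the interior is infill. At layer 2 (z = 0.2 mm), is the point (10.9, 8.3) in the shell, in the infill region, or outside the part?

outside

At z = 0.2 mm: the cylinder: section is a regular 12-gon, circumradius r=8; the cylinder at (6.5, 4) is not intersected at this z (z outside [0.5, 13]); Subtracting the remaining from the first: none of the subtracted shapes is present at this height, so the r=8 cylinder is unchanged — 1 connected region. Overall, the cross-section is a single solid region. The nearest boundary edge runs (6.93, 4.00)→(4.00, 6.93); distance from the point to it = 5.85 mm. The point is not inside any of the regions above, so it lies outside the cross-section (5.85 mm from the nearest boundary).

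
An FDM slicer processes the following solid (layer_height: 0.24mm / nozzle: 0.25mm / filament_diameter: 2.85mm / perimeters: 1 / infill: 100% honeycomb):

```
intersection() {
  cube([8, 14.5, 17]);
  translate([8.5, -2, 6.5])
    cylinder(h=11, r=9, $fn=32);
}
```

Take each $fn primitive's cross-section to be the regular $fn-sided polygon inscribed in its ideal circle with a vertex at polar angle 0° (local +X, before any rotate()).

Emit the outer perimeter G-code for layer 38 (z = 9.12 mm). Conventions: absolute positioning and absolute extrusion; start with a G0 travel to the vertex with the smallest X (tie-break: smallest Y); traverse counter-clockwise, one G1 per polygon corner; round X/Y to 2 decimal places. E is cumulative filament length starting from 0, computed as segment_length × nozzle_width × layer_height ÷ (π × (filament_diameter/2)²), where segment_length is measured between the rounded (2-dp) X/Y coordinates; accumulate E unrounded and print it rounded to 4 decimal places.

G0 X0.00 Y0.00 Z9.12
G1 X8.00 Y0.00 E0.0752
G1 X8.00 Y6.95 E0.1406
G1 X6.74 Y6.83 E0.1525
G1 X5.06 Y6.31 E0.1691
G1 X3.50 Y5.48 E0.1857
G1 X2.14 Y4.36 E0.2022
G1 X1.02 Y3.00 E0.2188
G1 X0.19 Y1.44 E0.2354
G1 X0.00 Y0.83 E0.2414
G1 X0.00 Y0.00 E0.2492

At z = 9.12 mm: the cube (footprint 8×14.5) is included at this height; the r=9 cylinder at (8.5, -2) contributes a regular 32-gon of circumradius 9; Keeping only the common overlap: the r=9 cylinder at (8.5, -2) partially overlaps the 8×14.5 cube; clipping to the common part keeps 41.82 mm² — 1 connected region. The outline is a single polygon with 10 vertices. Extrusion per mm of travel: 0.25 × 0.24 / (π × 1.425²) = 0.009405. Accumulating E over each segment gives final E = 0.2492.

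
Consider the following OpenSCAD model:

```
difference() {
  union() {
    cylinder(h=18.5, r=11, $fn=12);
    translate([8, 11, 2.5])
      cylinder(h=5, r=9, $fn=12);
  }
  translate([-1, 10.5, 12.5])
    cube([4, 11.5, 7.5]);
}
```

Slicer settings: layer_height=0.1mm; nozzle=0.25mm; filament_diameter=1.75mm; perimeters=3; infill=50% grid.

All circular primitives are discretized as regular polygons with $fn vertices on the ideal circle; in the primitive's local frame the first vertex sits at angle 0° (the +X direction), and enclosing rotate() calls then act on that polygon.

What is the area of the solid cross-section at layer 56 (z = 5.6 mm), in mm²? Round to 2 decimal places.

548.85 mm²

At z = 5.6 mm: the r=11 cylinder gives a regular 12-gon of circumradius 11 (constant along its height) (area = (12/2)·11.000²·sin(360°/12) = 363.00 mm²); the r=9 cylinder at (8, 11) contributes a regular 12-gon of circumradius 9 (area = (12/2)·9.000²·sin(360°/12) = 243.00 mm²); Taking the union: the regions partially overlap — summed areas 606.00 mm² minus the doubly-counted overlap 57.15 mm² gives 548.85 mm² — area = 548.85 mm²; the cube at (-1, 10.5) is not intersected at this z (z outside [12.5, 20]); Subtracting the remaining from the first: none of the subtracted shapes is present at this height, so the result so far is unchanged — area = 548.85 mm². Overall, the cross-section is a single solid region. Net area = 548.85 mm².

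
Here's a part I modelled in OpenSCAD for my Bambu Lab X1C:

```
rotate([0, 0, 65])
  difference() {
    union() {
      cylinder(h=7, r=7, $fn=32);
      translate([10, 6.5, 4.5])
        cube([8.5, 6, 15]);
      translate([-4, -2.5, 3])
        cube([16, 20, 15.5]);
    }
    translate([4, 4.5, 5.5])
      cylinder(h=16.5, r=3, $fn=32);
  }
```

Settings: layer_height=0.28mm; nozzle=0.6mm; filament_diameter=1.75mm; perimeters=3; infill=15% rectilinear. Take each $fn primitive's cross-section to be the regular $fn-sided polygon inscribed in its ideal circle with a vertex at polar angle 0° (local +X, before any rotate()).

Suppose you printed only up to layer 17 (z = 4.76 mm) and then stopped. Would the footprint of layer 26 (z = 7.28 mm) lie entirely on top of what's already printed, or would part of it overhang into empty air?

entirely on top

Compare the two slices. At z = 4.76: the r=7 cylinder gives a regular 32-gon of circumradius 7 (constant along its height) (area = (32/2)·7.000²·sin(360°/32) = 152.95 mm²); the cube at (10, 6.5) is present — its section is the full 8.5×6 rectangle (area 51.00 mm²); the cube at (-4, -2.5) (footprint 16×20) is included at this height (area 320.00 mm²); Taking the union: the regions partially overlap — summed areas 523.95 mm² minus the doubly-counted overlap 103.60 mm² gives 420.35 mm² — area = 420.35 mm²; the cylinder at (4, 4.5) is not intersected at this z (z outside [5.5, 22]); Taking the first minus the rest: none of the subtracted shapes is present at this height, so that combined region is unchanged — area = 420.35 mm²; (rotated 65° about Z; rotation is an isometry so areas/perimeters/island counts are preserved). At z = 7.28: the cylinder is absent (z outside [0, 7]); the cube at (10, 6.5) (footprint 8.5×6) is included at this height (area 51.00 mm²); the 16×20 cube at (-4, -2.5) contributes its full rectangle (area 320.00 mm²); Merging all regions: the regions partially overlap — summed areas 371.00 mm² minus the doubly-counted overlap 12.00 mm² gives 359.00 mm² — area = 359.00 mm²; the r=3 cylinder at (4, 4.5) gives a regular 32-gon of circumradius 3 (constant along its height) (area = (32/2)·3.000²·sin(360°/32) = 28.09 mm²); Taking the first minus the rest: starting from that combined region (359.00 mm²), the r=3 cylinder at (4, 4.5) lies wholly inside it (removes its full 28.09 mm² and its 18.82 mm outline becomes a hole wall) — area = 330.91 mm²; (whole slice rotated 65° about Z — lengths, areas and connectivity unchanged). Checking containment: the cross-section at z = 7.28 is a subset of the cross-section at z = 4.76.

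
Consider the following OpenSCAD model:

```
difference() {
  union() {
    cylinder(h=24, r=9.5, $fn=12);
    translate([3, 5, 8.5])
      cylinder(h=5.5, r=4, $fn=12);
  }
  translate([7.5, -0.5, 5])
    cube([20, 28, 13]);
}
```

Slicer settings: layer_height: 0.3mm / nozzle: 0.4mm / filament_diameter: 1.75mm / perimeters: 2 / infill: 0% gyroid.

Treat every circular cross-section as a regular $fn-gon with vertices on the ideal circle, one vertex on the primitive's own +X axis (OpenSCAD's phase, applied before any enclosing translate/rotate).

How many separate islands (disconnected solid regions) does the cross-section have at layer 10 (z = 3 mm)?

1

At z = 3 mm: the r=9.5 cylinder contributes a regular 12-gon of circumradius 9.5; the cylinder at (3, 5) does not reach this height (z outside [8.5, 14]); Merging all regions: only the r=9.5 cylinder is present, so the union is just that shape — 1 connected region; the cube at (7.5, -0.5) is not intersected at this z (z outside [5, 18]); Taking the first minus the rest: none of the subtracted shapes is present at this height, so the result so far is unchanged — 1 connected region. Overall, the cross-section is a single solid region. Island count = 1.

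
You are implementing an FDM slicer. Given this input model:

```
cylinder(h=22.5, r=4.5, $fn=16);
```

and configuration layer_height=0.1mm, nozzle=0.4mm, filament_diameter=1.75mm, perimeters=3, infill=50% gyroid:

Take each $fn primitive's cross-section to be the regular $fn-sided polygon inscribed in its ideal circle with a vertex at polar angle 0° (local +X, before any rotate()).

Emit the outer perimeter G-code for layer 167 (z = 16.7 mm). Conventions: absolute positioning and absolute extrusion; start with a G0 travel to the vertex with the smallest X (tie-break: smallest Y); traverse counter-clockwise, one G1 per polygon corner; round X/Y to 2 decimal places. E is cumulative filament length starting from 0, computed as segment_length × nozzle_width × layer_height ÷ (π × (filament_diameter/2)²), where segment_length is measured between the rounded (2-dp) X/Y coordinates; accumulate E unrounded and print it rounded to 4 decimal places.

G0 X-4.50 Y0.00 Z16.70
G1 X-4.16 Y-1.72 E0.0292
G1 X-3.18 Y-3.18 E0.0584
G1 X-1.72 Y-4.16 E0.0876
G1 X0.00 Y-4.50 E0.1168
G1 X1.72 Y-4.16 E0.1460
G1 X3.18 Y-3.18 E0.1752
G1 X4.16 Y-1.72 E0.2044
G1 X4.50 Y0.00 E0.2336
G1 X4.16 Y1.72 E0.2628
G1 X3.18 Y3.18 E0.2920
G1 X1.72 Y4.16 E0.3212
G1 X0.00 Y4.50 E0.3504
G1 X-1.72 Y4.16 E0.3796
G1 X-3.18 Y3.18 E0.4088
G1 X-4.16 Y1.72 E0.4380
G1 X-4.50 Y0.00 E0.4672

At z = 16.7 mm: the cylinder: section is a regular 16-gon, circumradius r=4.5. The outline is a single polygon with 16 vertices. Extrusion per mm of travel: 0.4 × 0.1 / (π × 0.875²) = 0.016630. Accumulating E over each segment gives final E = 0.4672.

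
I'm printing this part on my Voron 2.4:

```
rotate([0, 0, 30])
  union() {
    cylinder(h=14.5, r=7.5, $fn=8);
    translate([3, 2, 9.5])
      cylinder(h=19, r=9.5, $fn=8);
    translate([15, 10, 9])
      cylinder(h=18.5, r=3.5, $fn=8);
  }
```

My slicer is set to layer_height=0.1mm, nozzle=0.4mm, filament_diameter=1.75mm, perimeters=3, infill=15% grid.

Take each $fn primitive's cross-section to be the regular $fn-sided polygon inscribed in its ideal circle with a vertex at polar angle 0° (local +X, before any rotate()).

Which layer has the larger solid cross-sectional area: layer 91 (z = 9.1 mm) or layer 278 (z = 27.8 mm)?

layer 278 (z = 27.8 mm)

Layer 91 (z = 9.1): the cylinder: section is a regular 8-gon, circumradius r=7.5 (area = (8/2)·7.500²·sin(360°/8) = 159.10 mm²); the cylinder at (3, 2) is absent (z outside [9.5, 28.5]); the r=3.5 cylinder at (15, 10) gives a regular 8-gon of circumradius 3.5 (constant along its height) (area = (8/2)·3.500²·sin(360°/8) = 34.65 mm²); Combining (union): the 2 present regions are separate (no shared area or edge), so areas and boundary lengths simply add and each stays a separate island — area = 193.75 mm²; (rotated 30° about Z; rotation is an isometry so areas/perimeters/island counts are preserved). So its area = 193.75 mm². Layer 278 (z = 27.8): the cylinder is not intersected at this z (z outside [0, 14.5]); the r=9.5 cylinder at (3, 2) gives a regular 8-gon of circumradius 9.5 (constant along its height) (area = (8/2)·9.500²·sin(360°/8) = 255.27 mm²); the cylinder at (15, 10) is absent (z outside [9, 27.5]); Combining (union): only the r=9.5 cylinder at (3, 2) is present, so the union is just that shape — area = 255.27 mm²; (rotated 30° about Z; rotation is an isometry so areas/perimeters/island counts are preserved). So its area = 255.27 mm². Layer 278 is larger (255.27 vs 193.75 mm²).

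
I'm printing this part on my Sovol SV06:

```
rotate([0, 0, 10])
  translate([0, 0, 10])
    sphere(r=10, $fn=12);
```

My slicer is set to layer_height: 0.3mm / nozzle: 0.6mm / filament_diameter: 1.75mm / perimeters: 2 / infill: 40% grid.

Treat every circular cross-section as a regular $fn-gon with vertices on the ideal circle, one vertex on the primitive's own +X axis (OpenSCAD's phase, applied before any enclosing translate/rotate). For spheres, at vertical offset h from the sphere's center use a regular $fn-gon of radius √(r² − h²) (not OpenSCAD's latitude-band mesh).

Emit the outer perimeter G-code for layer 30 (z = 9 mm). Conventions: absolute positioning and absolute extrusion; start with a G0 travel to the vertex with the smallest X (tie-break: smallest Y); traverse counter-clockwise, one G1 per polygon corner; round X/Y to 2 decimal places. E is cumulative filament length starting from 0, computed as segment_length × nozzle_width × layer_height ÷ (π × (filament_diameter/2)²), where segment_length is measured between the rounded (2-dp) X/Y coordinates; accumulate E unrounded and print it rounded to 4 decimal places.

G0 X-9.80 Y-1.73 Z9.00
G1 X-7.62 Y-6.40 E0.3857
G1 X-3.40 Y-9.35 E0.7710
G1 X1.73 Y-9.80 E1.1564
G1 X6.40 Y-7.62 E1.5421
G1 X9.35 Y-3.40 E1.9274
G1 X9.80 Y1.73 E2.3128
G1 X7.62 Y6.40 E2.6984
G1 X3.40 Y9.35 E3.0838
G1 X-1.73 Y9.80 E3.4691
G1 X-6.40 Y7.62 E3.8548
G1 X-9.35 Y3.40 E4.2401
G1 X-9.80 Y-1.73 E4.6255

At z = 9 mm: the r=10 sphere contributes a regular 12-gon of circumradius √(10²−1²) = 9.950; (whole slice rotated 10° about Z — lengths, areas and connectivity unchanged). The outline is a single polygon with 12 vertices. Extrusion per mm of travel: 0.6 × 0.3 / (π × 0.875²) = 0.074835. Accumulating E over each segment gives final E = 4.6255.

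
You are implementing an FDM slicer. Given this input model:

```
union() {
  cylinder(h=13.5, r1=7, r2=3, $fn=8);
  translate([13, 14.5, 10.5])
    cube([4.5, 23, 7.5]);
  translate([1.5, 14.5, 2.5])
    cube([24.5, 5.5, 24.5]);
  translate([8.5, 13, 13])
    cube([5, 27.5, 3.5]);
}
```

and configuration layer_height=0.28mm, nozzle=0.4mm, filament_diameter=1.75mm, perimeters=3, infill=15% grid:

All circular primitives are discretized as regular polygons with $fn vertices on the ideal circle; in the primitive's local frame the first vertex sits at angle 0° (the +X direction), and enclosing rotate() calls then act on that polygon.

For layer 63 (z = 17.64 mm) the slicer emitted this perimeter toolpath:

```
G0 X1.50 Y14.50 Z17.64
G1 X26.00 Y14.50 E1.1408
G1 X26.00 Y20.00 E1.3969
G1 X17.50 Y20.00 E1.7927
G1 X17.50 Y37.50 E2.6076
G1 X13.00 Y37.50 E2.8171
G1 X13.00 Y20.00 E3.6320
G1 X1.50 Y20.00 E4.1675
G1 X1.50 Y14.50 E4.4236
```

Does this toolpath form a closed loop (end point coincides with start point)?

yes

Start point (G0): (1.50, 14.50). End point (last G1): the path returns to the start — closed.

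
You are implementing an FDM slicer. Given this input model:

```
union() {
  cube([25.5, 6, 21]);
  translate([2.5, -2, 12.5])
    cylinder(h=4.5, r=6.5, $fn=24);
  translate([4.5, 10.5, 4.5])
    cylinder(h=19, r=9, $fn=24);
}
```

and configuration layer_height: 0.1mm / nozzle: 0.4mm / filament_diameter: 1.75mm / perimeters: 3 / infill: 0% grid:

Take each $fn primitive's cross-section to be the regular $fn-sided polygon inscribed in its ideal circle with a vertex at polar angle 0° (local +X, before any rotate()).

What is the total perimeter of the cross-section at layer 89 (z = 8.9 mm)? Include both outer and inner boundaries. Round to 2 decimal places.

89.70 mm

At z = 8.9 mm: the 25.5×6 cube contributes its full rectangle (perimeter 63.00 mm); the cylinder at (2.5, -2) does not reach this height (z outside [12.5, 17]); the cylinder at (4.5, 10.5): section is a regular 24-gon, circumradius r=9 (perimeter = 2·24·9.000·sin(180°/24) = 56.39 mm); Combining (union): the regions partially overlap (shared area 42.64 mm²), so the edge portions inside another operand are dropped and the merged outline is re-measured after clipping — boundary = 89.70 mm. Overall, the cross-section is a single solid region. Total boundary length (outer) = 89.70 mm.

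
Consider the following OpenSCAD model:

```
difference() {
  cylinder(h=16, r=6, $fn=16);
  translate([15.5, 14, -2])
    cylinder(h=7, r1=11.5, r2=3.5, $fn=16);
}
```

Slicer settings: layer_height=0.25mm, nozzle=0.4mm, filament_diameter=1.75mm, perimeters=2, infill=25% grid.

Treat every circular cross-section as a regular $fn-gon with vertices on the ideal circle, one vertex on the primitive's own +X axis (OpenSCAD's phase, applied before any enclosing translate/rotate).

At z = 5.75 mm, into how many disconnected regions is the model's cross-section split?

1

At z = 5.75 mm: the cylinder: section is a regular 16-gon, circumradius r=6; the cone at (15.5, 14) does not reach this height (z outside [-2, 5]); Subtracting the remaining from the first: none of the subtracted shapes is present at this height, so the r=6 cylinder is unchanged — 1 connected region. The result has 1 disconnected region.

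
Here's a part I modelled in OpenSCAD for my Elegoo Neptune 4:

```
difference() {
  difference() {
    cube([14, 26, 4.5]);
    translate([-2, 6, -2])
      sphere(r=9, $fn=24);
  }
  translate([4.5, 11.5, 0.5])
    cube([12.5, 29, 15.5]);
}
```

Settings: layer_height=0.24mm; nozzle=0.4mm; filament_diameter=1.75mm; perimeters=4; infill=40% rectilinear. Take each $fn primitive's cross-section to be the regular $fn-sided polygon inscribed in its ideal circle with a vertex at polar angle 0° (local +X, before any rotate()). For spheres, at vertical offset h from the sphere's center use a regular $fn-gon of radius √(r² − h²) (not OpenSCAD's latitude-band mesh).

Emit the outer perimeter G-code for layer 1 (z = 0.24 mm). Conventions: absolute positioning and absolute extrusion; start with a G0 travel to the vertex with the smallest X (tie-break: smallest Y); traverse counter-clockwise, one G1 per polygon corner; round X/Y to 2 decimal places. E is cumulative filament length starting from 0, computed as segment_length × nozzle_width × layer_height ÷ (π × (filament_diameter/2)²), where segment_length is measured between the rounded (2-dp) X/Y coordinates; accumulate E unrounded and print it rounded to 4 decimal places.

At z = 0.24 mm: the cube is present — its section is the full 14×26 rectangle; the sphere at (-2, 6): section is a regular 24-gon, circumradius = √(r²−h²) = √(9²−2.24²) = 8.717; Subtracting the remaining from the first: starting from the 14×26 cube, the r=9 sphere at (-2, 6) partially overlaps it — only the 77.30 mm² overlap (of its 235.99 mm²) is removed, clipping the outline — 1 connected region; the cube at (4.5, 11.5) is absent (z outside [0.5, 16]); Subtracting the remaining from the first: none of the subtracted shapes is present at this height, so the result so far is unchanged — 1 connected region. The outline is a single polygon with 13 vertices. Extrusion per mm of travel: 0.4 × 0.24 / (π × 0.875²) = 0.039912. Accumulating E over each segment gives final E = 3.1737.

G0 X0.00 Y14.45 Z0.24
G1 X0.26 Y14.42 E0.0104
G1 X2.36 Y13.55 E0.1012
G1 X4.16 Y12.16 E0.1919
G1 X5.55 Y10.36 E0.2827
G1 X6.42 Y8.26 E0.3734
G1 X6.72 Y6.00 E0.4644
G1 X6.42 Y3.74 E0.5554
G1 X5.55 Y1.64 E0.6461
G1 X4.29 Y0.00 E0.7287
G1 X14.00 Y0.00 E1.1162
G1 X14.00 Y26.00 E2.1539
G1 X0.00 Y26.00 E2.7127
G1 X0.00 Y14.45 E3.1737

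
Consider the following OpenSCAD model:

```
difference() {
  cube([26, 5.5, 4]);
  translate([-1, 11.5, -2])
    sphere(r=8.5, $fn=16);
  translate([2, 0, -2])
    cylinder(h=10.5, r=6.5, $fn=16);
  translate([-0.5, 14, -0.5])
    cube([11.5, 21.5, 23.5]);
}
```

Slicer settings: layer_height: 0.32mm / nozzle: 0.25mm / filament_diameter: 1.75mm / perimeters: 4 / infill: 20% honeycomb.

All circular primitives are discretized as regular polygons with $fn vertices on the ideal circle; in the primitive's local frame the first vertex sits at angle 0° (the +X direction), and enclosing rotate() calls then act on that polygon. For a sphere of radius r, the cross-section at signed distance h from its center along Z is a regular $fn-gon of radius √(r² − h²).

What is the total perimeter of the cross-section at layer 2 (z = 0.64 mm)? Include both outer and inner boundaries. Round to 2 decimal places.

At z = 0.64 mm: the 26×5.5 cube contributes its full rectangle (perimeter 63.00 mm); the r=8.5 sphere at (-1, 11.5) contributes a regular 16-gon of circumradius √(8.5²−2.64²) = 8.080 (perimeter = 2·16·8.080·sin(180°/16) = 50.44 mm); the r=6.5 cylinder at (2, 0) contributes a regular 16-gon of circumradius 6.5 (perimeter = 2·16·6.500·sin(180°/16) = 40.58 mm); the cube at (-0.5, 14) is present — its section is the full 11.5×21.5 rectangle (perimeter 66.00 mm); After the difference (first − rest): starting from the 26×5.5 cube, the r=8.5 sphere at (-1, 11.5) partially overlaps it — only the 5.10 mm² overlap (of its 199.85 mm²) is removed, clipping the outline; the r=6.5 cylinder at (2, 0) partially overlaps it — only the 36.17 mm² overlap (of its 129.35 mm²) is removed, clipping the outline; the 11.5×21.5 cube at (-0.5, 14) misses the remaining region (no effect) — boundary = 50.46 mm. Overall, the cross-section is a single solid region. Total boundary length (outer) = 50.46 mm.

50.46 mm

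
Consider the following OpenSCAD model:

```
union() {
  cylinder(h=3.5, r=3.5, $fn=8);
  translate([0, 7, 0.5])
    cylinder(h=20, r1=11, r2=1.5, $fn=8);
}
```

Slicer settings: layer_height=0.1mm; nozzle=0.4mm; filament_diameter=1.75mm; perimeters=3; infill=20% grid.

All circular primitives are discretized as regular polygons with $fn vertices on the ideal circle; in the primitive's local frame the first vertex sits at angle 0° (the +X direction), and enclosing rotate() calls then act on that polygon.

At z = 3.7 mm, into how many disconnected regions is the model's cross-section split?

1

At z = 3.7 mm: the cylinder is not intersected at this z (z outside [0, 3.5]); the cone at (0, 7) (r1=11→r2=1.5) has section circumradius 9.480 here — a regular 8-gon; Merging all regions: only the cone at (0, 7) is present, so the union is just that shape — 1 connected region. The result has 1 disconnected region.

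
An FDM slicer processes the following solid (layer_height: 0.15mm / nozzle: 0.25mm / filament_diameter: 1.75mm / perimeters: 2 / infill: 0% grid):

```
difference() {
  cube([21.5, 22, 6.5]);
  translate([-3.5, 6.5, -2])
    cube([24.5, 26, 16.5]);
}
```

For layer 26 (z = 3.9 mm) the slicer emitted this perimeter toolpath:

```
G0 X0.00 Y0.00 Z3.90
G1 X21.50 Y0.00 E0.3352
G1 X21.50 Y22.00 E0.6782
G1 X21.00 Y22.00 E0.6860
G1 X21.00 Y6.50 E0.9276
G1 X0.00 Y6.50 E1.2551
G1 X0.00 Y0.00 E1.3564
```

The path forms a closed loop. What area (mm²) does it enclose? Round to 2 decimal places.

147.50 mm²

Apply the shoelace formula to the sequence of (X, Y) vertices; enclosed area = 147.50 mm².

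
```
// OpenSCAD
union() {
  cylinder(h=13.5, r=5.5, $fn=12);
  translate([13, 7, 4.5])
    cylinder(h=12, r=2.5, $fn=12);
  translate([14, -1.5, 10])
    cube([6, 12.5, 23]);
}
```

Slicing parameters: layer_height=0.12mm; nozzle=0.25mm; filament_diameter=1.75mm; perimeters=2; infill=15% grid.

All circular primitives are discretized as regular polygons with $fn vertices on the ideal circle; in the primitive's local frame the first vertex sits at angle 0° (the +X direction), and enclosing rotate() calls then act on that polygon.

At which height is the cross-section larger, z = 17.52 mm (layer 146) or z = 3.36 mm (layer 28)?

Layer 146 (z = 17.52): the cylinder does not reach this height (z outside [0, 13.5]); the cylinder at (13, 7) is absent (z outside [4.5, 16.5]); the cube at (14, -1.5) is present — its section is the full 6×12.5 rectangle (area 75.00 mm²); Merging all regions: only the 6×12.5 cube at (14, -1.5) is present, so the union is just that shape — area = 75.00 mm². So its area = 75.00 mm². Layer 28 (z = 3.36): the r=5.5 cylinder gives a regular 12-gon of circumradius 5.5 (constant along its height) (area = (12/2)·5.500²·sin(360°/12) = 90.75 mm²); the cylinder at (13, 7) is not intersected at this z (z outside [4.5, 16.5]); the cube at (14, -1.5) is absent (z outside [10, 33]); Combining (union): only the r=5.5 cylinder is present, so the union is just that shape — area = 90.75 mm². So its area = 90.75 mm². Layer 28 is larger (90.75 vs 75.00 mm²).

layer 28 (z = 3.36 mm)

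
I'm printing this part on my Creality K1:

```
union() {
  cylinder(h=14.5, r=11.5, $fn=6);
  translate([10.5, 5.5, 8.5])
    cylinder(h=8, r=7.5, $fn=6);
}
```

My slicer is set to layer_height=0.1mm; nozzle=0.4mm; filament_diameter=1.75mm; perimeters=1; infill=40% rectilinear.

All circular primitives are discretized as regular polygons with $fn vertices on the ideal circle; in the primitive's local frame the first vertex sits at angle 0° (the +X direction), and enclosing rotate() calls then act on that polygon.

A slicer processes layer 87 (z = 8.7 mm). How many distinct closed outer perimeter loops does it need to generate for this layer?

1

At z = 8.7 mm: the cylinder: section is a regular 6-gon, circumradius r=11.5; the r=7.5 cylinder at (10.5, 5.5) contributes a regular 6-gon of circumradius 7.5; Taking the union: the regions partially overlap (shared area 46.28 mm²), so overlapping operands fuse into one piece — 1 connected region. The result has 1 disconnected region.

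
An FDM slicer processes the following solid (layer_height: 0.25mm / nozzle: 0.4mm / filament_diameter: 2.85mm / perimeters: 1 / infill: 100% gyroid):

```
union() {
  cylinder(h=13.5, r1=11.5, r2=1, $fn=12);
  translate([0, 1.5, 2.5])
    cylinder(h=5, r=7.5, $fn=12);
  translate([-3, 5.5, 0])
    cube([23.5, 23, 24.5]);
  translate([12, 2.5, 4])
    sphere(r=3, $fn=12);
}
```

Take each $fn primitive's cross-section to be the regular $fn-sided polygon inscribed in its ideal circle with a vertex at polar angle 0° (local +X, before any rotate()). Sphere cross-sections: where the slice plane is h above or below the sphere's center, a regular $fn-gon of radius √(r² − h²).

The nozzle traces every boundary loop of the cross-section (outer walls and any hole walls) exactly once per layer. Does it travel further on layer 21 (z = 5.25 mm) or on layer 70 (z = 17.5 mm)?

layer 21 (z = 5.25 mm)

Layer 21 (z = 5.25): the cone (r1=11.5→r2=1) has section circumradius 7.417 here — a regular 12-gon (perimeter = 2·12·7.417·sin(180°/12) = 46.07 mm); the cylinder at (0, 1.5): section is a regular 12-gon, circumradius r=7.5 (perimeter = 2·12·7.500·sin(180°/12) = 46.59 mm); the cube at (-3, 5.5) (footprint 23.5×23) is included at this height (perimeter 93.00 mm); the sphere at (12, 2.5): section is a regular 12-gon, circumradius = √(r²−h²) = √(3²−1.25²) = 2.727 (perimeter = 2·12·2.727·sin(180°/12) = 16.94 mm); Taking the union: the regions partially overlap (shared area 168.45 mm²), so the edge portions inside another operand are dropped and the merged outline is re-measured after clipping — boundary = 136.92 mm. So its perimeter = 136.92 mm. Layer 70 (z = 17.5): the cone is absent (z outside [0, 13.5]); the cylinder at (0, 1.5) does not reach this height (z outside [2.5, 7.5]); the cube at (-3, 5.5) (footprint 23.5×23) is included at this height (perimeter 93.00 mm); the sphere at (12, 2.5) does not reach this height (|z−center|=13.500 > r=3); Combining (union): only the 23.5×23 cube at (-3, 5.5) is present, so the union is just that shape — boundary = 93.00 mm. So its perimeter = 93.00 mm. Layer 21 is larger (136.92 vs 93.00 mm).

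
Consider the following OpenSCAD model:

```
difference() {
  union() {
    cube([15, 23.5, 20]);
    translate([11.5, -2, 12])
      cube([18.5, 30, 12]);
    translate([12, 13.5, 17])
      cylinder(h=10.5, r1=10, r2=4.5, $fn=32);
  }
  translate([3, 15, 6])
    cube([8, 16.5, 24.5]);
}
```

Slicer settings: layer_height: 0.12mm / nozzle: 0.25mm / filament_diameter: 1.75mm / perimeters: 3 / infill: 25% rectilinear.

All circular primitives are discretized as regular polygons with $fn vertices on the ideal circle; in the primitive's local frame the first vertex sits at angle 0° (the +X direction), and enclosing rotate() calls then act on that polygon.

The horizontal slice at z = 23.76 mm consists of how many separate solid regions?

1

At z = 23.76 mm: the cube is absent (z outside [0, 20]); the 18.5×30 cube at (11.5, -2) contributes its full rectangle; the cone at (12, 13.5) (r1=10→r2=4.5) has section circumradius 6.459 here — a regular 32-gon; Taking the union: the regions partially overlap (shared area 71.55 mm²), so overlapping operands fuse into one piece — 1 connected region; the cube at (3, 15) (footprint 8×16.5) is included at this height; Taking the first minus the rest: starting from the result so far, the 8×16.5 cube at (3, 15) partially overlaps it — only the 18.07 mm² overlap (of its 132.00 mm²) is removed, clipping the outline — 1 connected region. The result has 1 disconnected region.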